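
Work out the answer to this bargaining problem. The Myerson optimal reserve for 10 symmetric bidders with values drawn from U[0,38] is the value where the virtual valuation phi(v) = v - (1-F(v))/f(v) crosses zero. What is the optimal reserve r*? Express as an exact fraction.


Step 1: For U[0,38], F(v) = v/38 and f(v) = 1/38
Step 2: phi(v) = v - (1 - v/38)/(1/38) = v - (38 - v) = 2v - 38
Step 3: Set phi(r*) = 0: 2r* - 38 = 0
Step 4: r* = 38/2 = 19 (the number of bidders n = 10 does not enter)

19


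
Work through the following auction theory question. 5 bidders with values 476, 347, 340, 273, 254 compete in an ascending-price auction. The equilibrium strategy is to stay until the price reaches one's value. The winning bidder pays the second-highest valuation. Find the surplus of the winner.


Step 1: Identify the highest value: 476
Step 2: Identify the second-highest value: 347
Step 3: The final price = second-highest value = 347
Step 4: Surplus = 476 - 347 = 129

129


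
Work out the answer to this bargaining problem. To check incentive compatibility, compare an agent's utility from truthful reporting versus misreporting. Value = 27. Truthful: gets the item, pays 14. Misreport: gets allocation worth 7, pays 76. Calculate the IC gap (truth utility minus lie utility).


Step 1: U(truth) = value - payment = 27 - 14 = 13
Step 2: U(lie) = allocation - payment = 7 - 76 = -69
Step 3: IC gap = 13 - (-69) = 82

82


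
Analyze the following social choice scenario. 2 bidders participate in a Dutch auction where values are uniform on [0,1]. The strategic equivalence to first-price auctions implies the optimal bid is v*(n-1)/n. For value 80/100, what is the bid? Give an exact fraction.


Step 1: Dutch auctions are strategically equivalent to first-price auctions
Step 2: The equilibrium bid is b(v) = v*(n-1)/n
Step 3: b = 4/5 * 1/2
Step 4: b = 2/5

2/5


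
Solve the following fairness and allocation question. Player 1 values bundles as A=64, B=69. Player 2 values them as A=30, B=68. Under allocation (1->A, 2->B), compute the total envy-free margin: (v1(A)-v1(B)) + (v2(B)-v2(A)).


Step 1: Player 1's margin = v1(A) - v1(B) = 64 - 69 = -5
Step 2: Player 2's margin = v2(B) - v2(A) = 68 - 30 = 38
Step 3: Total margin = -5 + 38 = 33

33


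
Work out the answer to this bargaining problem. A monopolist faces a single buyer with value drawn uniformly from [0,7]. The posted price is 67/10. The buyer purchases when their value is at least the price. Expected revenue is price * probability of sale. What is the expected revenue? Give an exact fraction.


Step 1: Posted price r = 67/10, value support [0,7]
Step 2: P(v >= r) = (7 - 67/10)/7 = 3/70
Step 3: Expected revenue = r * P(v >= r) = 67/10 * 3/70
Step 4: Revenue = 201/700

201/700


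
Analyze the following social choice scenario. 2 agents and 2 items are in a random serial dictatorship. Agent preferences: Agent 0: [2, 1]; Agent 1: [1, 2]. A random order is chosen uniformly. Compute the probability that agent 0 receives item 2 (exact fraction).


Step 1: Agent 0 wants item 2
Step 2: There are 2 possible orderings of agents
Step 3: In 2 orderings, agent 0 gets item 2
Step 4: Probability = 2/2 = 1

1


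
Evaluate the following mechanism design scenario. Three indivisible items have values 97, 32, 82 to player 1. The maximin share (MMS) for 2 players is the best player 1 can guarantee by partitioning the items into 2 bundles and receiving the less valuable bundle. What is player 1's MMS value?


Step 1: Item values = 97, 32, 82
Step 2: Enumerate all 2-bundle partitions and take the smaller bundle:
  Partition 1: {97} vs {32,82} -> bundles 97, 114; min = 97
  Partition 2: {32} vs {97,82} -> bundles 32, 179; min = 32
  Partition 3: {82} vs {97,32} -> bundles 82, 129; min = 82
Step 3: MMS = max(97, 32, 82) = 97

97


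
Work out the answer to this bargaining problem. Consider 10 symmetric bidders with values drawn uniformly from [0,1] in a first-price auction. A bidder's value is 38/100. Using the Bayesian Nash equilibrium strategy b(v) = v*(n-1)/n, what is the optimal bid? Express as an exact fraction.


Step 1: The symmetric BNE bidding function is b(v) = v * (n-1) / n
Step 2: Substitute v = 19/50 and n = 10
Step 3: b = 19/50 * 9/10
Step 4: b = 171/500

171/500


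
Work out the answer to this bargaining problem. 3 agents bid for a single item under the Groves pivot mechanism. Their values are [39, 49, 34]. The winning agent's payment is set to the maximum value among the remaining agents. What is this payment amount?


Step 1: The efficient winner is agent 1 with value 49
Step 2: Other agents' values: [39, 34]
Step 3: Pivot payment = max(others) = 39
Step 4: The winner pays 39

39


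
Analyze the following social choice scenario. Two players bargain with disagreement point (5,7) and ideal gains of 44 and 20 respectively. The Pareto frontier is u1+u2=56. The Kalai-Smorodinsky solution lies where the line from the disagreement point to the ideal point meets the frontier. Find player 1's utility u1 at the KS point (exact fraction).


Step 1: At the KS point, (u1-d1)/r1 = (u2-d2)/r2 = t and u1+u2 = 56
Step 2: u1 = d1 + r1*t and u2 = d2 + r2*t, so (d1 + r1*t) + (d2 + r2*t) = 56
Step 3: t = (56 - 5 - 7)/(44 + 20) = 44/64 = 11/16
Step 4: u1 = d1 + r1*t = 5 + 44 * 11/16 = 141/4
Step 5: (Check: u2 = d2 + r2*t = 83/4; u1+u2 = 141/4 + 83/4 = 56, on the frontier.)

141/4


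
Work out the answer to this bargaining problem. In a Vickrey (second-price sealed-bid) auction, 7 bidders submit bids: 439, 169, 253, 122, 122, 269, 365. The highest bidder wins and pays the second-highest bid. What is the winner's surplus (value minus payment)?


Step 1: Sort bids in descending order: 439, 365, 269, 253, 169, 122, 122
Step 2: The winning bid is the highest: 439
Step 3: The payment equals the second-highest bid: 365
Step 4: Surplus = winner's bid - payment = 439 - 365 = 74

74


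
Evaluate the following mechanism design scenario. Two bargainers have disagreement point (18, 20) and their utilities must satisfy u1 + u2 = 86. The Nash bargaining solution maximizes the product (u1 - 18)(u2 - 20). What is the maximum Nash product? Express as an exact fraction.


Step 1: The Nash solution splits surplus symmetrically above the disagreement point
Step 2: u1 = (total + d1 - d2)/2 = (86 + 18 - 20)/2 = 42
Step 3: u2 = (total - d1 + d2)/2 = (86 - 18 + 20)/2 = 44
Step 4: Nash product = (42 - 18) * (44 - 20)
Step 5: = 24 * 24 = 576

576


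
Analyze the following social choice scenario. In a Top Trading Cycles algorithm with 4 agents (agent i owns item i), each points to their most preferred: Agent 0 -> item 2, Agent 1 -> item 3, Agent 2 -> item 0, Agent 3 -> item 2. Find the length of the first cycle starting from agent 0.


Step 1: Trace the pointer graph from agent 0: 0 -> 2 -> 0
Step 2: A cycle is detected when we revisit agent 0
Step 3: The cycle is: 0 -> 2 -> 0
Step 4: Cycle length = 2

2


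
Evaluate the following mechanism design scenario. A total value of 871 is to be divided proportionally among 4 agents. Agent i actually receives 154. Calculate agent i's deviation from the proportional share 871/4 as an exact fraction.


Step 1: Proportional share = 871/4
Step 2: Agent's actual allocation = 154
Step 3: Excess = 154 - 871/4 = -255/4

-255/4


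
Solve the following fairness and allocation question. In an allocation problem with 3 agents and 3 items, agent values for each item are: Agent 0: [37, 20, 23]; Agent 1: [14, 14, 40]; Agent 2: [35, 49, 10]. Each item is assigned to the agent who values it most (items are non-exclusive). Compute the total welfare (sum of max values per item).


Step 1: For each item, find the maximum value among all agents.
Step 2: Item 0 -> Agent 0 (value 37)
Step 3: Item 1 -> Agent 2 (value 49)
Step 4: Item 2 -> Agent 1 (value 40)
Step 5: Total welfare = 37 + 49 + 40 = 126

126


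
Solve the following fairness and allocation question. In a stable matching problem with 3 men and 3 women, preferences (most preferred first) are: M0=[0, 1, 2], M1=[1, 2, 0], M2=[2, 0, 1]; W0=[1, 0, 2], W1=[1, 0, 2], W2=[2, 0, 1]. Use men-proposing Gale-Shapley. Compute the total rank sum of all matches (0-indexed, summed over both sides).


Step 1: Run Gale-Shapley (men propose, women hold best offer):
  M0 proposes to W0; she accepts
  M1 proposes to W1; she accepts
  M2 proposes to W2; she accepts
Step 2: Final matching: W0-M0, W1-M1, W2-M2
Step 3: 0-indexed ranks (man's rank of his match, then woman's): 0 + 1 + 0 + 0 + 0 + 0
Step 4: Total rank sum = 1

1


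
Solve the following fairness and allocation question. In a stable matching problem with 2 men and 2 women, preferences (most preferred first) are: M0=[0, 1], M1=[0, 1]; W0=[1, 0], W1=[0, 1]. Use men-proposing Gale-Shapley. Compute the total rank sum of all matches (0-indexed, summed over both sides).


Step 1: Run Gale-Shapley (men propose, women hold best offer):
  M0 proposes to W0; she accepts
  M1 proposes to W0; she switches from M0
  M0 proposes to W1; she accepts
Step 2: Final matching: W0-M1, W1-M0
Step 3: 0-indexed ranks (man's rank of his match, then woman's): 0 + 0 + 1 + 0
Step 4: Total rank sum = 1

1


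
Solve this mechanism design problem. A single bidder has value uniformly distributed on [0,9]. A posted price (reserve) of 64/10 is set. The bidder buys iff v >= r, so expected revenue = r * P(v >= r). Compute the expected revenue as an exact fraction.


Step 1: Posted price r = 32/5, value support [0,9]
Step 2: P(v >= r) = (9 - 32/5)/9 = 13/45
Step 3: Expected revenue = r * P(v >= r) = 32/5 * 13/45
Step 4: Revenue = 416/225

416/225


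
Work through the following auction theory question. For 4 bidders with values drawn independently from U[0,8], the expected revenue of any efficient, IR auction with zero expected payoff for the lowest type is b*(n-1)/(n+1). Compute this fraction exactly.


Step 1: By Revenue Equivalence, expected revenue = b*(n-1)/(n+1)
Step 2: Substituting n = 4, b = 8
Step 3: Revenue = 8*(4-1)/(4+1) = 8*3/5
Step 4: Revenue = 24/5

24/5


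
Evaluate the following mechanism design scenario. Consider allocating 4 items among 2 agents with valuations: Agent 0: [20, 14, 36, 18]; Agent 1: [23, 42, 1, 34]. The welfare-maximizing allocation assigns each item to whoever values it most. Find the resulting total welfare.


Step 1: For each item, find the maximum value among all agents.
Step 2: Item 0 -> Agent 1 (value 23)
Step 3: Item 1 -> Agent 1 (value 42)
Step 4: Item 2 -> Agent 0 (value 36)
Step 5: Item 3 -> Agent 1 (value 34)
Step 6: Total welfare = 23 + 42 + 36 + 34 = 135

135


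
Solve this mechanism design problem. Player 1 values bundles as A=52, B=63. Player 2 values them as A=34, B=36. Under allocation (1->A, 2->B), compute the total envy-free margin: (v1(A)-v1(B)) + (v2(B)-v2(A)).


Step 1: Player 1's margin = v1(A) - v1(B) = 52 - 63 = -11
Step 2: Player 2's margin = v2(B) - v2(A) = 36 - 34 = 2
Step 3: Total margin = -11 + 2 = -9

-9


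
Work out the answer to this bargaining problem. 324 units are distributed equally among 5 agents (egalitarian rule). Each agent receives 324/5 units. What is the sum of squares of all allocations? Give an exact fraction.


Step 1: Each agent's share = 324/5
Step 2: Square of each share = (324/5)^2 = 104976/25
Step 3: Sum of squares = 5 * 104976/25 = 104976/5

104976/5


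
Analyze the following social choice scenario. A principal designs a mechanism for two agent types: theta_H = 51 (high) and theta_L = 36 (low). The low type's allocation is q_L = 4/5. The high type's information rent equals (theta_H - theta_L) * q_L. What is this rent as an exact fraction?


Step 1: theta_H - theta_L = 51 - 36 = 15
Step 2: Information rent = (theta_H - theta_L) * q_L
Step 3: = 15 * 4/5
Step 4: = 12

12


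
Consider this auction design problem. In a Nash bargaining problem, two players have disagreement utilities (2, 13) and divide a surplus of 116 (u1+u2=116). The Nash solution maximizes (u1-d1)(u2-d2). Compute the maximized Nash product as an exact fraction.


Step 1: The Nash solution splits surplus symmetrically above the disagreement point
Step 2: u1 = (total + d1 - d2)/2 = (116 + 2 - 13)/2 = 105/2
Step 3: u2 = (total - d1 + d2)/2 = (116 - 2 + 13)/2 = 127/2
Step 4: Nash product = (105/2 - 2) * (127/2 - 13)
Step 5: = 101/2 * 101/2 = 10201/4

10201/4


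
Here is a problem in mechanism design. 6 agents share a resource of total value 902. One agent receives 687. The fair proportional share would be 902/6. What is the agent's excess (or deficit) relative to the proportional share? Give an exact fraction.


Step 1: Proportional share = 902/6 = 451/3
Step 2: Agent's actual allocation = 687
Step 3: Excess = 687 - 451/3 = 1610/3

1610/3


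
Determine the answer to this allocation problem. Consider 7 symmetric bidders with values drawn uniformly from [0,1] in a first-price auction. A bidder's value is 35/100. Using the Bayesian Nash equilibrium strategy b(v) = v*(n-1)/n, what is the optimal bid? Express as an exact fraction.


Step 1: The symmetric BNE bidding function is b(v) = v * (n-1) / n
Step 2: Substitute v = 7/20 and n = 7
Step 3: b = 7/20 * 6/7
Step 4: b = 3/10

3/10


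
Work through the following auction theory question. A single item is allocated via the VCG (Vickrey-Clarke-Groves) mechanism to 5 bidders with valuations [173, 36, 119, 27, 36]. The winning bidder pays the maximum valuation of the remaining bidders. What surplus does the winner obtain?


Step 1: The winner is the agent with the highest value: agent 0 with value 173
Step 2: Values of other agents: [36, 119, 27, 36]
Step 3: VCG payment = max of others' values = 119
Step 4: Surplus = 173 - 119 = 54

54


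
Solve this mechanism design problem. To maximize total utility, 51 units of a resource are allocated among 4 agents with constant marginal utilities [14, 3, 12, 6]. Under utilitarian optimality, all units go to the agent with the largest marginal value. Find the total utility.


Step 1: The marginal utilities are [14, 3, 12, 6]
Step 2: The highest marginal utility is 14
Step 3: All 51 units go to that agent
Step 4: Total utility = 14 * 51 = 714

714


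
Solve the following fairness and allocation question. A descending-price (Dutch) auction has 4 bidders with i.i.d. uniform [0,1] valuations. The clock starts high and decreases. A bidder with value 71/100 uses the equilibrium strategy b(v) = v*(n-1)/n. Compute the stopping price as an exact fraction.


Step 1: Dutch auctions are strategically equivalent to first-price auctions
Step 2: The equilibrium bid is b(v) = v*(n-1)/n
Step 3: b = 71/100 * 3/4
Step 4: b = 213/400

213/400


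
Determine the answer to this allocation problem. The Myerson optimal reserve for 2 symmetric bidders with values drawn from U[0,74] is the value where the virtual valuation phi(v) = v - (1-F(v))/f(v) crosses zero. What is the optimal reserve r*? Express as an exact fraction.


Step 1: For U[0,74], F(v) = v/74 and f(v) = 1/74
Step 2: phi(v) = v - (1 - v/74)/(1/74) = v - (74 - v) = 2v - 74
Step 3: Set phi(r*) = 0: 2r* - 74 = 0
Step 4: r* = 74/2 = 37 (the number of bidders n = 2 does not enter)

37


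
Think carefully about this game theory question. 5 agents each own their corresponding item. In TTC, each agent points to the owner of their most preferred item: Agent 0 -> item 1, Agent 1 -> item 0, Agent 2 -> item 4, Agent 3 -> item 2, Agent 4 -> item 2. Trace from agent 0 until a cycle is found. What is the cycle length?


Step 1: Trace the pointer graph from agent 0: 0 -> 1 -> 0
Step 2: A cycle is detected when we revisit agent 0
Step 3: The cycle is: 0 -> 1 -> 0
Step 4: Cycle length = 2

2


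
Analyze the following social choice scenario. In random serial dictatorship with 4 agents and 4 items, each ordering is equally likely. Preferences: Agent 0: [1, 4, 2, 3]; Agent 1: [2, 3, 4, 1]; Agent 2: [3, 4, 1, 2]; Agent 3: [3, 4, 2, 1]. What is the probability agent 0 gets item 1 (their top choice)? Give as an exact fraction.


Step 1: Agent 0 wants item 1
Step 2: There are 24 possible orderings of agents
Step 3: In 24 orderings, agent 0 gets item 1
Step 4: Probability = 24/24 = 1

1


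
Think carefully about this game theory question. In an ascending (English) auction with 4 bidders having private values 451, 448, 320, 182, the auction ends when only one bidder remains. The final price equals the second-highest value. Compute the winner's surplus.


Step 1: Identify the highest value: 451
Step 2: Identify the second-highest value: 448
Step 3: The final price = second-highest value = 448
Step 4: Surplus = 451 - 448 = 3

3


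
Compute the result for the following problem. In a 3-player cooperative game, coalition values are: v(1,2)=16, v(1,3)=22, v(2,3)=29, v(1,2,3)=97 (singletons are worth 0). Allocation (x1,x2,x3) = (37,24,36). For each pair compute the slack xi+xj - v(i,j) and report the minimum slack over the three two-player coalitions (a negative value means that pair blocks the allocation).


Step 1: Slack for coalition (1,2): x1+x2 - v12 = 61 - 16 = 45
Step 2: Slack for coalition (1,3): x1+x3 - v13 = 73 - 22 = 51
Step 3: Slack for coalition (2,3): x2+x3 - v23 = 60 - 29 = 31
Step 4: Minimum slack = min(45, 51, 31) = 31, attained by (2,3); no pair can gain by deviating, so the allocation is in the core

31


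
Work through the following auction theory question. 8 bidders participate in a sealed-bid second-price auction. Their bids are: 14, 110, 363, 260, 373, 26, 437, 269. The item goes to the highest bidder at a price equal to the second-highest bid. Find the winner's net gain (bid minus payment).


Step 1: Sort bids in descending order: 437, 373, 363, 269, 260, 110, 26, 14
Step 2: The winning bid is the highest: 437
Step 3: The payment equals the second-highest bid: 373
Step 4: Surplus = winner's bid - payment = 437 - 373 = 64

64


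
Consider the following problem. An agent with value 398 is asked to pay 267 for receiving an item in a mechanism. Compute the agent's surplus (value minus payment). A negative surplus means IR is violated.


Step 1: Surplus = value - payment = 398 - 267 = 131
Step 2: IR is satisfied (surplus >= 0)

131


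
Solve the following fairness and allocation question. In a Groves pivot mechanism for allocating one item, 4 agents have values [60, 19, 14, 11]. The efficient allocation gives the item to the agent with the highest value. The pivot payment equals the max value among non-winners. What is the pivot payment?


Step 1: The efficient winner is agent 0 with value 60
Step 2: Other agents' values: [19, 14, 11]
Step 3: Pivot payment = max(others) = 19
Step 4: The winner pays 19

19


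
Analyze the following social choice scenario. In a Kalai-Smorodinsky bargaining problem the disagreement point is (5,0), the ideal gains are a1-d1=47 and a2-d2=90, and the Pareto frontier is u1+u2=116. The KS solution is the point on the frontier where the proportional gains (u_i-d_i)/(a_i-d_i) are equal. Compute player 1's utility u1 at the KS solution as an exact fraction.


Step 1: At the KS point, (u1-d1)/r1 = (u2-d2)/r2 = t and u1+u2 = 116
Step 2: u1 = d1 + r1*t and u2 = d2 + r2*t, so (d1 + r1*t) + (d2 + r2*t) = 116
Step 3: t = (116 - 5 - 0)/(47 + 90) = 111/137
Step 4: u1 = d1 + r1*t = 5 + 47 * 111/137 = 5902/137
Step 5: (Check: u2 = d2 + r2*t = 9990/137; u1+u2 = 5902/137 + 9990/137 = 116, on the frontier.)

5902/137


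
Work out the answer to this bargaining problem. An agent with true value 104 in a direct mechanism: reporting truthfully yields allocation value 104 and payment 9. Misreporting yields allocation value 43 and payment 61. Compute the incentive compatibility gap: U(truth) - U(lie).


Step 1: U(truth) = value - payment = 104 - 9 = 95
Step 2: U(lie) = allocation - payment = 43 - 61 = -18
Step 3: IC gap = 95 - (-18) = 113

113


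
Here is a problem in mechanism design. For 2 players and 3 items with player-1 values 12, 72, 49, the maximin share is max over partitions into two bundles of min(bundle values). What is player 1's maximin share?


Step 1: Item values = 12, 72, 49
Step 2: Enumerate all 2-bundle partitions and take the smaller bundle:
  Partition 1: {12} vs {72,49} -> bundles 12, 121; min = 12
  Partition 2: {72} vs {12,49} -> bundles 72, 61; min = 61
  Partition 3: {49} vs {12,72} -> bundles 49, 84; min = 49
Step 3: MMS = max(12, 61, 49) = 61

61


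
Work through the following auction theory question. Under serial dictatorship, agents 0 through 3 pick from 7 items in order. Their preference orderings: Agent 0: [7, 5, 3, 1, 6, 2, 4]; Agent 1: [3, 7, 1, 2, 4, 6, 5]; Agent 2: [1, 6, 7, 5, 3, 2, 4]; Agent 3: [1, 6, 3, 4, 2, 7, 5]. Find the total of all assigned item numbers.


Step 1: Agent 0 picks item 7
Step 2: Agent 1 picks item 3
Step 3: Agent 2 picks item 1
Step 4: Agent 3 picks item 6
Step 5: Sum = 7 + 3 + 1 + 6 = 17

17


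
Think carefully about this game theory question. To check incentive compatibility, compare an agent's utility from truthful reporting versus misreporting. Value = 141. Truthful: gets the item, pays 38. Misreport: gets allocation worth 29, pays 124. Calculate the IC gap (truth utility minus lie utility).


Step 1: U(truth) = value - payment = 141 - 38 = 103
Step 2: U(lie) = allocation - payment = 29 - 124 = -95
Step 3: IC gap = 103 - (-95) = 198

198


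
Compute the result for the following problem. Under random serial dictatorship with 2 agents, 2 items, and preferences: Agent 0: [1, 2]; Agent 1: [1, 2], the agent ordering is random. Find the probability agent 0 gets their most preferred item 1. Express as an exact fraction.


Step 1: Agent 0 wants item 1
Step 2: There are 2 possible orderings of agents
Step 3: In 1 orderings, agent 0 gets item 1
Step 4: Probability = 1/2

1/2


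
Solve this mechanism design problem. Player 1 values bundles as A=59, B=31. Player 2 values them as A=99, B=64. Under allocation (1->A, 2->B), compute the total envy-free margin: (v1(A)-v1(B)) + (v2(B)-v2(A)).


Step 1: Player 1's margin = v1(A) - v1(B) = 59 - 31 = 28
Step 2: Player 2's margin = v2(B) - v2(A) = 64 - 99 = -35
Step 3: Total margin = 28 + -35 = -7

-7


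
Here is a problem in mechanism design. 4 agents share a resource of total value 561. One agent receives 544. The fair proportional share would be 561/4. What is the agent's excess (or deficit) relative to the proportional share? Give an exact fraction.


Step 1: Proportional share = 561/4
Step 2: Agent's actual allocation = 544
Step 3: Excess = 544 - 561/4 = 1615/4

1615/4


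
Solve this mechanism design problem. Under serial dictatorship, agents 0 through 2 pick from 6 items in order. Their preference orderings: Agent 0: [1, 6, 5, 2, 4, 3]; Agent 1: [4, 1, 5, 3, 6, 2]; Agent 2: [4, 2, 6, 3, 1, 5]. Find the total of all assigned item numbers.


Step 1: Agent 0 picks item 1
Step 2: Agent 1 picks item 4
Step 3: Agent 2 picks item 2
Step 4: Sum = 1 + 4 + 2 = 7

7


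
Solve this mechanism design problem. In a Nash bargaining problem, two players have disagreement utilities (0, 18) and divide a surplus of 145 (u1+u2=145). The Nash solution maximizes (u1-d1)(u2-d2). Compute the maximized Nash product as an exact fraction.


Step 1: The Nash solution splits surplus symmetrically above the disagreement point
Step 2: u1 = (total + d1 - d2)/2 = (145 + 0 - 18)/2 = 127/2
Step 3: u2 = (total - d1 + d2)/2 = (145 - 0 + 18)/2 = 163/2
Step 4: Nash product = (127/2 - 0) * (163/2 - 18)
Step 5: = 127/2 * 127/2 = 16129/4

16129/4


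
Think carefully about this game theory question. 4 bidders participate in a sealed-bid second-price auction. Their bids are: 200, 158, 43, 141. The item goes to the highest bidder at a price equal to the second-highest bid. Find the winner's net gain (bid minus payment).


Step 1: Sort bids in descending order: 200, 158, 141, 43
Step 2: The winning bid is the highest: 200
Step 3: The payment equals the second-highest bid: 158
Step 4: Surplus = winner's bid - payment = 200 - 158 = 42

42


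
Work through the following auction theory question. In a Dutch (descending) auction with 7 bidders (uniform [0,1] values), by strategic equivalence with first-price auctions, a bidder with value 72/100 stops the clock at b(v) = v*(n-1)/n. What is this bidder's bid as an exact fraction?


Step 1: Dutch auctions are strategically equivalent to first-price auctions
Step 2: The equilibrium bid is b(v) = v*(n-1)/n
Step 3: b = 18/25 * 6/7
Step 4: b = 108/175

108/175


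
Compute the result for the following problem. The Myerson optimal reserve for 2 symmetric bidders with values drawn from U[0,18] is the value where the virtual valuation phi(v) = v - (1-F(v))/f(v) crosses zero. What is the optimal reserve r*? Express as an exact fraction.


Step 1: For U[0,18], F(v) = v/18 and f(v) = 1/18
Step 2: phi(v) = v - (1 - v/18)/(1/18) = v - (18 - v) = 2v - 18
Step 3: Set phi(r*) = 0: 2r* - 18 = 0
Step 4: r* = 18/2 = 9 (the number of bidders n = 2 does not enter)

9


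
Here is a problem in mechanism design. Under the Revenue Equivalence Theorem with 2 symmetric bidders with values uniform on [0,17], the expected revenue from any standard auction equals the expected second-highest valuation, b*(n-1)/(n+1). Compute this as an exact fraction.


Step 1: By Revenue Equivalence, expected revenue = b*(n-1)/(n+1)
Step 2: Substituting n = 2, b = 17
Step 3: Revenue = 17*(2-1)/(2+1) = 17*1/3
Step 4: Revenue = 17/3

17/3


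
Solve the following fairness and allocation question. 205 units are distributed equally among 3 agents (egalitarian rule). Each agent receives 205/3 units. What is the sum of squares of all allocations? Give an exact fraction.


Step 1: Each agent's share = 205/3
Step 2: Square of each share = (205/3)^2 = 42025/9
Step 3: Sum of squares = 3 * 42025/9 = 42025/3

42025/3


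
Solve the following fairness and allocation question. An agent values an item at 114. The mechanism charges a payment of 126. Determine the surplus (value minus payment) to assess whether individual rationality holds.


Step 1: Surplus = value - payment = 114 - 126 = -12
Step 2: IR is violated (surplus < 0)

-12


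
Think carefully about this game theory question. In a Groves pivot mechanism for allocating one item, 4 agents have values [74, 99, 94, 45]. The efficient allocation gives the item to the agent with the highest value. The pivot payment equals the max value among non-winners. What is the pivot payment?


Step 1: The efficient winner is agent 1 with value 99
Step 2: Other agents' values: [74, 94, 45]
Step 3: Pivot payment = max(others) = 94
Step 4: The winner pays 94

94


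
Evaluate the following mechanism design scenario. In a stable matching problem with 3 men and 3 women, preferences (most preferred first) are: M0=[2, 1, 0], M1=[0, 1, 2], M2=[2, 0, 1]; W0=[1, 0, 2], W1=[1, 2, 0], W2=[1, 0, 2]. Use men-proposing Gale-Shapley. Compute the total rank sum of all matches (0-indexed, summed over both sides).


Step 1: Run Gale-Shapley (men propose, women hold best offer):
  M0 proposes to W2; she accepts
  M1 proposes to W0; she accepts
  M2 proposes to W2; rejected
  M2 proposes to W0; rejected
  M2 proposes to W1; she accepts
Step 2: Final matching: W0-M1, W1-M2, W2-M0
Step 3: 0-indexed ranks (man's rank of his match, then woman's): 0 + 0 + 2 + 1 + 0 + 1
Step 4: Total rank sum = 4

4


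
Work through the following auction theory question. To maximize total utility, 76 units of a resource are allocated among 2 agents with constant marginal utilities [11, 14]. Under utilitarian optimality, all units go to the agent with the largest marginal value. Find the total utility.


Step 1: The marginal utilities are [11, 14]
Step 2: The highest marginal utility is 14
Step 3: All 76 units go to that agent
Step 4: Total utility = 14 * 76 = 1064

1064


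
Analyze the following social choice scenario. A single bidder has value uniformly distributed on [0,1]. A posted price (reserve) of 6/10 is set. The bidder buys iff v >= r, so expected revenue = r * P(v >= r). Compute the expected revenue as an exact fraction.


Step 1: Posted price r = 3/5, value support [0,1]
Step 2: P(v >= r) = (1 - 3/5)/1 = 2/5
Step 3: Expected revenue = r * P(v >= r) = 3/5 * 2/5
Step 4: Revenue = 6/25

6/25


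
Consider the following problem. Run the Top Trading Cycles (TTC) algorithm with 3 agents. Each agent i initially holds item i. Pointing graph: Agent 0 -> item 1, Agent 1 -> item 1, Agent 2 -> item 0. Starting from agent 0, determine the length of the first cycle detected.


Step 1: Trace the pointer graph from agent 0: 0 -> 1 -> 1
Step 2: A cycle is detected when we revisit agent 1
Step 3: The cycle is: 1 -> 1
Step 4: Cycle length = 1

1


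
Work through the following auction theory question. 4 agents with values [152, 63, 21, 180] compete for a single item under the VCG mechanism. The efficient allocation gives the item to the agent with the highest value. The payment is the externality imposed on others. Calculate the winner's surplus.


Step 1: The winner is the agent with the highest value: agent 3 with value 180
Step 2: Values of other agents: [152, 63, 21]
Step 3: VCG payment = max of others' values = 152
Step 4: Surplus = 180 - 152 = 28

28


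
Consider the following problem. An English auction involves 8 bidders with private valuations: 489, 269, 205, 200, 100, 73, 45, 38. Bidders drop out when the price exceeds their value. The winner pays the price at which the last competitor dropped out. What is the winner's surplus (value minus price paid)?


Step 1: Identify the highest value: 489
Step 2: Identify the second-highest value: 269
Step 3: The final price = second-highest value = 269
Step 4: Surplus = 489 - 269 = 220

220


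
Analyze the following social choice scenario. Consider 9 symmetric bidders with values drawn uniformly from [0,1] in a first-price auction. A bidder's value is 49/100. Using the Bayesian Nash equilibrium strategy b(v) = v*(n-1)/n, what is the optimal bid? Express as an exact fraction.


Step 1: The symmetric BNE bidding function is b(v) = v * (n-1) / n
Step 2: Substitute v = 49/100 and n = 9
Step 3: b = 49/100 * 8/9
Step 4: b = 98/225

98/225


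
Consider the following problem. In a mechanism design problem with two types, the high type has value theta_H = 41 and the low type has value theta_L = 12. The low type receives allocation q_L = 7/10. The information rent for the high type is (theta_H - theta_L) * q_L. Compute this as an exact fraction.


Step 1: theta_H - theta_L = 41 - 12 = 29
Step 2: Information rent = (theta_H - theta_L) * q_L
Step 3: = 29 * 7/10
Step 4: = 203/10

203/10


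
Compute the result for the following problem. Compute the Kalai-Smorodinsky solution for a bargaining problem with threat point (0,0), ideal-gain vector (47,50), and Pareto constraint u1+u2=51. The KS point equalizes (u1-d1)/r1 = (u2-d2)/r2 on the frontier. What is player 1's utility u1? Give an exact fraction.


Step 1: At the KS point, (u1-d1)/r1 = (u2-d2)/r2 = t and u1+u2 = 51
Step 2: u1 = d1 + r1*t and u2 = d2 + r2*t, so (d1 + r1*t) + (d2 + r2*t) = 51
Step 3: t = (51 - 0 - 0)/(47 + 50) = 51/97
Step 4: u1 = d1 + r1*t = 0 + 47 * 51/97 = 2397/97
Step 5: (Check: u2 = d2 + r2*t = 2550/97; u1+u2 = 2397/97 + 2550/97 = 51, on the frontier.)

2397/97


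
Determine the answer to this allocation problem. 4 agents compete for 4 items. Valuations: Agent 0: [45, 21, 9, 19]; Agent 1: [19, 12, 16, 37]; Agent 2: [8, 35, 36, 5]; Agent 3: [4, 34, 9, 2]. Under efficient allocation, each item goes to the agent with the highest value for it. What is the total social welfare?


Step 1: For each item, find the maximum value among all agents.
Step 2: Item 0 -> Agent 0 (value 45)
Step 3: Item 1 -> Agent 2 (value 35)
Step 4: Item 2 -> Agent 2 (value 36)
Step 5: Item 3 -> Agent 1 (value 37)
Step 6: Total welfare = 45 + 35 + 36 + 37 = 153

153


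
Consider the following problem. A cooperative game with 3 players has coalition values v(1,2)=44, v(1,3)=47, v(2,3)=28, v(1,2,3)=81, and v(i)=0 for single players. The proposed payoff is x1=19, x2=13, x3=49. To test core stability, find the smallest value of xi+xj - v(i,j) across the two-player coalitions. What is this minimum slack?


Step 1: Slack for coalition (1,2): x1+x2 - v12 = 32 - 44 = -12
Step 2: Slack for coalition (1,3): x1+x3 - v13 = 68 - 47 = 21
Step 3: Slack for coalition (2,3): x2+x3 - v23 = 62 - 28 = 34
Step 4: Minimum slack = min(-12, 21, 34) = -12, attained by (1,2); coalition (1,2) can block (slack < 0), so the allocation is not in the core

-12


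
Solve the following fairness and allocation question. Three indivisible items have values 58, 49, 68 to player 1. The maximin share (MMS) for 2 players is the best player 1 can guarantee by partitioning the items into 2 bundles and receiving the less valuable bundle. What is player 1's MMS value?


Step 1: Item values = 58, 49, 68
Step 2: Enumerate all 2-bundle partitions and take the smaller bundle:
  Partition 1: {58} vs {49,68} -> bundles 58, 117; min = 58
  Partition 2: {49} vs {58,68} -> bundles 49, 126; min = 49
  Partition 3: {68} vs {58,49} -> bundles 68, 107; min = 68
Step 3: MMS = max(58, 49, 68) = 68

68


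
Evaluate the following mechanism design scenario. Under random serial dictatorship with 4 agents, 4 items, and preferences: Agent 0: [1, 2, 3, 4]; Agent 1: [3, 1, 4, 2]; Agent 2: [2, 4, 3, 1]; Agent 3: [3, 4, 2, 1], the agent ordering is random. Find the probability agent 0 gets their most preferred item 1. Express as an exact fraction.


Step 1: Agent 0 wants item 1
Step 2: There are 24 possible orderings of agents
Step 3: In 20 orderings, agent 0 gets item 1
Step 4: Probability = 20/24 = 5/6

5/6


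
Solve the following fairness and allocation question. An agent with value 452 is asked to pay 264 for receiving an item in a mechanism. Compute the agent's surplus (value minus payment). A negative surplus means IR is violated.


Step 1: Surplus = value - payment = 452 - 264 = 188
Step 2: IR is satisfied (surplus >= 0)

188


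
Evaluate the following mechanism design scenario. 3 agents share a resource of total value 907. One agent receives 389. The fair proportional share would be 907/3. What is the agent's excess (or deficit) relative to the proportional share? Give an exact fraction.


Step 1: Proportional share = 907/3
Step 2: Agent's actual allocation = 389
Step 3: Excess = 389 - 907/3 = 260/3

260/3


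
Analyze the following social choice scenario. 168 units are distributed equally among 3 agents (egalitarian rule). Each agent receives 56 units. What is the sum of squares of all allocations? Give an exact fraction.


Step 1: Each agent's share = 168/3 = 56
Step 2: Square of each share = (56)^2 = 3136
Step 3: Sum of squares = 3 * 3136 = 9408

9408


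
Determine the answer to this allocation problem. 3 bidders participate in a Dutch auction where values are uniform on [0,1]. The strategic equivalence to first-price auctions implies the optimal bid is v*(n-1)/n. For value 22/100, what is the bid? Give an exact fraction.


Step 1: Dutch auctions are strategically equivalent to first-price auctions
Step 2: The equilibrium bid is b(v) = v*(n-1)/n
Step 3: b = 11/50 * 2/3
Step 4: b = 11/75

11/75


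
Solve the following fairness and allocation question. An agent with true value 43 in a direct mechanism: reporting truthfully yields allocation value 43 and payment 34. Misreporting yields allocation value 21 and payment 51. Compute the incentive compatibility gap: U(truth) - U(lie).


Step 1: U(truth) = value - payment = 43 - 34 = 9
Step 2: U(lie) = allocation - payment = 21 - 51 = -30
Step 3: IC gap = 9 - (-30) = 39

39


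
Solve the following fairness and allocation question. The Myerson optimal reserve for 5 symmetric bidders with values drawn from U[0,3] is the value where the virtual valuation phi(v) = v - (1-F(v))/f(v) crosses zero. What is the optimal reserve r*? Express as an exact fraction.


Step 1: For U[0,3], F(v) = v/3 and f(v) = 1/3
Step 2: phi(v) = v - (1 - v/3)/(1/3) = v - (3 - v) = 2v - 3
Step 3: Set phi(r*) = 0: 2r* - 3 = 0
Step 4: r* = 3/2 (the number of bidders n = 5 does not enter)

3/2


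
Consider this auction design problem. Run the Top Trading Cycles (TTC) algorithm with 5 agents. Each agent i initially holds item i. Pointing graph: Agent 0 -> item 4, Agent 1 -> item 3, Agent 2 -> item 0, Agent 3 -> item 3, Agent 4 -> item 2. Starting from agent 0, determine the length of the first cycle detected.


Step 1: Trace the pointer graph from agent 0: 0 -> 4 -> 2 -> 0
Step 2: A cycle is detected when we revisit agent 0
Step 3: The cycle is: 0 -> 4 -> 2 -> 0
Step 4: Cycle length = 3

3


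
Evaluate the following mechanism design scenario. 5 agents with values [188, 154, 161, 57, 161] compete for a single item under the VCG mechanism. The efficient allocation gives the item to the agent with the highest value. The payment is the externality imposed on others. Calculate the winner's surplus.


Step 1: The winner is the agent with the highest value: agent 0 with value 188
Step 2: Values of other agents: [154, 161, 57, 161]
Step 3: VCG payment = max of others' values = 161
Step 4: Surplus = 188 - 161 = 27

27


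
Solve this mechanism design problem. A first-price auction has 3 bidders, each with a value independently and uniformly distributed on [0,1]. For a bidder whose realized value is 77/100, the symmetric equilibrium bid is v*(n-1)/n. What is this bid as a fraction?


Step 1: The symmetric BNE bidding function is b(v) = v * (n-1) / n
Step 2: Substitute v = 77/100 and n = 3
Step 3: b = 77/100 * 2/3
Step 4: b = 77/150

77/150


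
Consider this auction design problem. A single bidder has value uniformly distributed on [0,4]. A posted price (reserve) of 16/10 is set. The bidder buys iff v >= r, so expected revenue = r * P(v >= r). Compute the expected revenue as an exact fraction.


Step 1: Posted price r = 8/5, value support [0,4]
Step 2: P(v >= r) = (4 - 8/5)/4 = 3/5
Step 3: Expected revenue = r * P(v >= r) = 8/5 * 3/5
Step 4: Revenue = 24/25

24/25


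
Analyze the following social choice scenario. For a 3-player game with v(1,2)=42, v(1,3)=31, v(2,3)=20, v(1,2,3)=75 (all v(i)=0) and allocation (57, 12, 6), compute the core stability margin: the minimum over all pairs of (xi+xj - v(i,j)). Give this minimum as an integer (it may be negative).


Step 1: Slack for coalition (1,2): x1+x2 - v12 = 69 - 42 = 27
Step 2: Slack for coalition (1,3): x1+x3 - v13 = 63 - 31 = 32
Step 3: Slack for coalition (2,3): x2+x3 - v23 = 18 - 20 = -2
Step 4: Minimum slack = min(27, 32, -2) = -2, attained by (2,3); coalition (2,3) can block (slack < 0), so the allocation is not in the core

-2


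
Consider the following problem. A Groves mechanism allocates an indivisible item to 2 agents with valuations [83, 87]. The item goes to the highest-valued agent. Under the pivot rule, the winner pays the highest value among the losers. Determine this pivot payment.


Step 1: The efficient winner is agent 1 with value 87
Step 2: Other agents' values: [83]
Step 3: Pivot payment = max(others) = 83
Step 4: The winner pays 83

83


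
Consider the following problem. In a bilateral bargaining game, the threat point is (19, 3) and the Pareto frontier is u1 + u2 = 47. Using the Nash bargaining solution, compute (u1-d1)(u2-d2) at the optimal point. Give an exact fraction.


Step 1: The Nash solution splits surplus symmetrically above the disagreement point
Step 2: u1 = (total + d1 - d2)/2 = (47 + 19 - 3)/2 = 63/2
Step 3: u2 = (total - d1 + d2)/2 = (47 - 19 + 3)/2 = 31/2
Step 4: Nash product = (63/2 - 19) * (31/2 - 3)
Step 5: = 25/2 * 25/2 = 625/4

625/4


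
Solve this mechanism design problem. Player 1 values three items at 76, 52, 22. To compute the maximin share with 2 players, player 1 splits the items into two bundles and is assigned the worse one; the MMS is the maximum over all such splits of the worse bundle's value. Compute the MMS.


Step 1: Item values = 76, 52, 22
Step 2: Enumerate all 2-bundle partitions and take the smaller bundle:
  Partition 1: {76} vs {52,22} -> bundles 76, 74; min = 74
  Partition 2: {52} vs {76,22} -> bundles 52, 98; min = 52
  Partition 3: {22} vs {76,52} -> bundles 22, 128; min = 22
Step 3: MMS = max(74, 52, 22) = 74

74
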